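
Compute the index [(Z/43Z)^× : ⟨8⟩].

ord(8) | φ(43) = 43 − 1 = 42 = 2 · 3 · 7.
Divisors of 42: 1, 2, 3, 6, 7, 14, 21, 42.
Check 8^d mod 43 for each divisor in increasing order:
8^1 ≡ 8 (mod 43)
8^2 ≡ 21 (mod 43)
8^3 ≡ 39 (mod 43)
8^6 ≡ 16 (mod 43)
8^7 ≡ 42 (mod 43)
8^14 ≡ 1 (mod 43) ✓
Thus |⟨8⟩| = ord(8) = 14.
The index is φ(43) / ord(8) = 42 / 14 = 3.

3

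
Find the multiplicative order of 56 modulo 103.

3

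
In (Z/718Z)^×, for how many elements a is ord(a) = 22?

0

φ(718) = φ(2)·φ(359) = 1·358 = 358 = 2 · 179.
Since (Z/718Z)^× is cyclic of order 358, the number of elements of order d is φ(d) when d | 358 and 0 otherwise.
22 does not divide 358, so no element of (Z/718Z)^× has order 22.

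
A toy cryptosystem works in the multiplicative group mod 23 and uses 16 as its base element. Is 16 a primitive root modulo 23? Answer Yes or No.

φ(23) = 23 − 1 = 22 = 2 · 11.
It suffices to check that the order of 16 is not a proper divisor of 22: compute 16^(22/q) for q ∈ {2, 11}.
16^11 ≡ 1 (mod 23)  [q = 2: ≡ 1 ✗]
16^2 ≡ 3 (mod 23)  [q = 11: ≢ 1 ✓]
The check at q = 2 fails, so 16 generates a proper subgroup.

No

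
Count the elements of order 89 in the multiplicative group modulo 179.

φ(179) = 179 − 1 = 178 = 2 · 89.
(Z/179Z)^× is cyclic (|G| = 178); a cyclic group of order m has exactly φ(d) elements of each order d | m, and none otherwise.
89 | 178, and φ(89) = 89 − 1 = 88.

88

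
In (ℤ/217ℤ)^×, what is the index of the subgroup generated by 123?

30

The order of 123 must divide φ(217) = φ(7·31) = (7−1)·(31−1) = 6·30 = 180 = 2^2 · 3^2 · 5.
Divisors of 180: 1, 2, 3, 4, 5, 6, 9, 10, 12, 15, 18, 20, 30, 36, 45, 60, 90, 180.
Compute 123^d (mod 217) for the divisors d until we hit 1:
123^1 ≡ 123 (mod 217)
123^2 ≡ 156 (mod 217)
123^3 ≡ 92 (mod 217)
123^4 ≡ 32 (mod 217)
123^5 ≡ 30 (mod 217)
123^6 ≡ 1 (mod 217) ✓
Thus |⟨123⟩| = ord(123) = 6.
[(Z/217Z)^× : ⟨123⟩] = 180/6 = 30.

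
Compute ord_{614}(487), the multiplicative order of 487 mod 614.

306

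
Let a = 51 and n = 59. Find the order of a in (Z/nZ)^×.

Since 51 ∈ (Z/59Z)^×, its order divides φ(59) = 59 − 1 = 58 = 2 · 29.
Divisors of 58: 1, 2, 29, 58.
Test each divisor d:
51^1 ≡ 51 (mod 59)
51^2 ≡ 5 (mod 59)
51^29 ≡ 1 (mod 59) ✓
Therefore the multiplicative order of 51 modulo 59 is 29.

29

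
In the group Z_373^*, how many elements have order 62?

30

φ(373) = 373 − 1 = 372 = 2^2 · 3 · 31.
Since (Z/373Z)^× is cyclic of order 372, the number of elements of order d is φ(d) when d | 372 and 0 otherwise.
62 = 2 · 31 divides 372, and φ(62) = 30.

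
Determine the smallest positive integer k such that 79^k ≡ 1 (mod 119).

48

By Lagrange's theorem, ord_119(79) divides φ(119) = φ(7·17) = (7−1)·(17−1) = 6·16 = 96 = 2^5 · 3.
Divisors of 96: 1, 2, 3, 4, 6, 8, 12, 16, 24, 32, 48, 96.
Compute 79^d (mod 119) for the divisors d until we hit 1:
79^1 ≡ 79 (mod 119)
79^2 ≡ 53 (mod 119)
79^3 ≡ 22 (mod 119)
79^4 ≡ 72 (mod 119)
79^6 ≡ 8 (mod 119)
79^8 ≡ 67 (mod 119)
79^12 ≡ 64 (mod 119)
79^16 ≡ 86 (mod 119)
79^24 ≡ 50 (mod 119)
79^32 ≡ 18 (mod 119)
79^48 ≡ 1 (mod 119) ✓
The smallest such exponent is 48, so the order of 79 is 48.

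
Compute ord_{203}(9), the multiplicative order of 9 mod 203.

ord(9) | φ(203) = φ(7·29) = (7−1)·(29−1) = 6·28 = 168 = 2^3 · 3 · 7.
Divisors of 168: 1, 2, 3, 4, 6, 7, 8, 12, 14, 21, 24, 28, 42, 56, 84, 168.
Test each divisor d:
9^1 ≡ 9
9^2 ≡ 81
9^3 ≡ 120
9^4 ≡ 65
9^6 ≡ 190
9^7 ≡ 86
9^8 ≡ 165
9^12 ≡ 169
9^14 ≡ 88
9^21 ≡ 57
9^24 ≡ 141
9^28 ≡ 30
9^42 ≡ 1
So ord_203(9) = 42.

42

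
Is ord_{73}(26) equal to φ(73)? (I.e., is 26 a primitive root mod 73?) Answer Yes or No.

Yes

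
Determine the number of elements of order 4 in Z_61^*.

2

φ(61) = 61 − 1 = 60 = 2^2 · 3 · 5.
In a cyclic group of order 60, there are φ(d) elements of order d for each divisor d of 60, and zero for non-divisors.
4 = 2^2 divides 60, and φ(4) = 2.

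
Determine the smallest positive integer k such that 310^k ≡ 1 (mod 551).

Since 310 ∈ (Z/551Z)^×, its order divides φ(551) = φ(19·29) = (19−1)·(29−1) = 18·28 = 504 = 2^3 · 3^2 · 7.
Divisors of 504: 1, 2, 3, 4, 6, 7, 8, 9, 12, 14, 18, 21, 24, 28, 36, 42, 56, 63, 72, 84, 126, 168, 252, 504.
Compute 310^d (mod 551) for the divisors d until we hit 1:
310^1 ≡ 310 (mod 551)
310^2 ≡ 226 (mod 551)
310^3 ≡ 83 (mod 551)
310^4 ≡ 384 (mod 551)
310^6 ≡ 277 (mod 551)
310^7 ≡ 465 (mod 551)
310^8 ≡ 339 (mod 551)
310^9 ≡ 400 (mod 551)
310^12 ≡ 140 (mod 551)
310^14 ≡ 233 (mod 551)
310^18 ≡ 210 (mod 551)
310^21 ≡ 349 (mod 551)
310^24 ≡ 315 (mod 551)
310^28 ≡ 291 (mod 551)
310^36 ≡ 20 (mod 551)
310^42 ≡ 30 (mod 551)
310^56 ≡ 378 (mod 551)
310^63 ≡ 1 (mod 551) ✓
Hence ord(310) = 63.

63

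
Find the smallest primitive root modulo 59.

2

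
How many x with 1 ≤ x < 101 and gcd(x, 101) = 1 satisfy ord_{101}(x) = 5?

φ(101) = 101 − 1 = 100 = 2^2 · 5^2.
In a cyclic group of order 100, there are φ(d) elements of order d for each divisor d of 100, and zero for non-divisors.
5 | 100, and φ(5) = 5 − 1 = 4.

4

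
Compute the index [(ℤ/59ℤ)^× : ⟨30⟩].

ord(30) | φ(59) = 59 − 1 = 58 = 2 · 29.
Divisors of 58: 1, 2, 29, 58.
Compute 30^d (mod 59) for the divisors d until we hit 1:
30^1 ≡ 30
30^2 ≡ 15
30^29 ≡ 58
30^58 ≡ 1
Thus |⟨30⟩| = ord(30) = 58.
The index is φ(59) / ord(30) = 58 / 58 = 1.

1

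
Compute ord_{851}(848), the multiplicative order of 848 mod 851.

198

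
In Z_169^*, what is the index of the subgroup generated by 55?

4

ord(55) | φ(169) = φ(13^2) = 13·(13−1) = 156 = 2^2 · 3 · 13.
Divisors of 156: 1, 2, 3, 4, 6, 12, 13, 26, 39, 52, 78, 156.
Test each divisor d:
55^1 ≡ 55
55^2 ≡ 152
55^3 ≡ 79
55^4 ≡ 120
55^6 ≡ 157
55^12 ≡ 144
55^13 ≡ 146
55^26 ≡ 22
55^39 ≡ 1
So ord_169(55) = 39, hence |⟨55⟩| = 39.
The index is φ(169) / ord(55) = 156 / 39 = 4.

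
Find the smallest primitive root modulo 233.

3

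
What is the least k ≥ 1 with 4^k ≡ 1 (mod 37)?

The order of 4 must divide φ(37) = 37 − 1 = 36 = 2^2 · 3^2.
Divisors of 36: 1, 2, 3, 4, 6, 9, 12, 18, 36.
Test each divisor d:
4^1 ≡ 4 (mod 37)
4^2 ≡ 16 (mod 37)
4^3 ≡ 27 (mod 37)
4^4 ≡ 34 (mod 37)
4^6 ≡ 26 (mod 37)
4^9 ≡ 36 (mod 37)
4^12 ≡ 10 (mod 37)
4^18 ≡ 1 (mod 37) ✓
So ord_37(4) = 18.

18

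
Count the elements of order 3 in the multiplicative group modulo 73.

2

φ(73) = 73 − 1 = 72 = 2^3 · 3^2.
In a cyclic group of order 72, there are φ(d) elements of order d for each divisor d of 72, and zero for non-divisors.
3 | 72, and φ(3) = 3 − 1 = 2.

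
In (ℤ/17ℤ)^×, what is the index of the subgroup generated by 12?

1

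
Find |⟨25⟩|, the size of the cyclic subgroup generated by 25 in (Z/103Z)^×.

ord(25) | φ(103) = 103 − 1 = 102 = 2 · 3 · 17.
Divisors of 102: 1, 2, 3, 6, 17, 34, 51, 102.
Test each divisor d:
25^1 ≡ 25 (mod 103)
25^2 ≡ 7 (mod 103)
25^3 ≡ 72 (mod 103)
25^6 ≡ 34 (mod 103)
25^17 ≡ 56 (mod 103)
25^34 ≡ 46 (mod 103)
25^51 ≡ 1 (mod 103) ✓
The smallest such exponent is 51, so the order of 25 is 51.

51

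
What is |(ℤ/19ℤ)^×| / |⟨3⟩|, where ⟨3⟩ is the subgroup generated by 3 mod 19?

ord(3) | φ(19) = 19 − 1 = 18 = 2 · 3^2.
Divisors of 18: 1, 2, 3, 6, 9, 18.
Evaluate successive powers at the divisors of 18:
3^1 ≡ 3
3^2 ≡ 9
3^3 ≡ 8
3^6 ≡ 7
3^9 ≡ 18
3^18 ≡ 1
Thus |⟨3⟩| = ord(3) = 18.
The index is φ(19) / ord(3) = 18 / 18 = 1.

1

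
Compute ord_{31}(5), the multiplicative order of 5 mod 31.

3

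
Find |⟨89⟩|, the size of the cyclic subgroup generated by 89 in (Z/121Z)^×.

By Lagrange's theorem, ord_121(89) divides φ(121) = φ(11^2) = 11·(11−1) = 110 = 2 · 5 · 11.
Divisors of 110: 1, 2, 5, 10, 11, 22, 55, 110.
Check 89^d mod 121 for each divisor in increasing order:
89^1 ≡ 89
89^2 ≡ 56
89^5 ≡ 78
89^10 ≡ 34
89^11 ≡ 1
Hence ord(89) = 11.

11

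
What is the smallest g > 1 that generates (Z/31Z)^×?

φ(31) = 31 − 1 = 30 = 2 · 3 · 5.
Test candidates g = 2, 3, … against the prime factors q ∈ {2, 3, 5} of φ(31): g is a generator iff g^(30/q) ≢ 1 for every such q.
g = 2: 2^15 ≡ 1 — hits 1, so not a primitive root.
g = 3: 3^15 ≡ 30; 3^10 ≡ 25; 3^6 ≡ 16 — none is 1, so 3 is a primitive root.
Hence the least primitive root of 31 is 3.

3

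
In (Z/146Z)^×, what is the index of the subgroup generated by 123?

2

Since 123 ∈ (Z/146Z)^×, its order divides φ(146) = φ(2)·φ(73) = 1·72 = 72 = 2^3 · 3^2.
Divisors of 72: 1, 2, 3, 4, 6, 8, 9, 12, 18, 24, 36, 72.
Compute 123^d (mod 146) for the divisors d until we hit 1:
123^1 ≡ 123 (mod 146)
123^2 ≡ 91 (mod 146)
123^3 ≡ 97 (mod 146)
123^4 ≡ 105 (mod 146)
123^6 ≡ 65 (mod 146)
123^8 ≡ 75 (mod 146)
123^9 ≡ 27 (mod 146)
123^12 ≡ 137 (mod 146)
123^18 ≡ 145 (mod 146)
123^24 ≡ 81 (mod 146)
123^36 ≡ 1 (mod 146) ✓
The order of 123 is 36, so the subgroup it generates has 36 elements.
Index = |(Z/146Z)^×| / |⟨123⟩| = 72 / 36 = 2.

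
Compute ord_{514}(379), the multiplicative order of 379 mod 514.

128

ord(379) | φ(514) = φ(2)·φ(257) = 1·256 = 256 = 2^8.
Divisors of 256: 1, 2, 4, 8, 16, 32, 64, 128, 256.
Compute 379^d (mod 514) for the divisors d until we hit 1:
379^1 ≡ 379
379^2 ≡ 235
379^4 ≡ 227
379^8 ≡ 129
379^16 ≡ 193
379^32 ≡ 241
379^64 ≡ 513
379^128 ≡ 1
The smallest such exponent is 128, so the order of 379 is 128.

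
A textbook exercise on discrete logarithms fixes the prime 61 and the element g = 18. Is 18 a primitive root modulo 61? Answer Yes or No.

Yes

φ(61) = 61 − 1 = 60 = 2^2 · 3 · 5.
An element g generates (Z/61Z)^× iff g^(60/q) ≢ 1 (mod 61) for each prime q ∈ {2, 3, 5}.
18^30 ≡ 60 (mod 61)  [q = 2: ≢ 1 ✓]
18^20 ≡ 47 (mod 61)  [q = 3: ≢ 1 ✓]
18^12 ≡ 58 (mod 61)  [q = 5: ≢ 1 ✓]
None equal 1, so ord_61(18) = 60: 18 is a primitive root.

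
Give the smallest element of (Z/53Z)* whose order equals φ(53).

2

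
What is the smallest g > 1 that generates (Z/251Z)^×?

6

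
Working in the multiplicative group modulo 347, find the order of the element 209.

346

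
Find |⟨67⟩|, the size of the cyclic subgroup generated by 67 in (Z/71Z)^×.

70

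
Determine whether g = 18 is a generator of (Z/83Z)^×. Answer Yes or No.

φ(83) = 83 − 1 = 82 = 2 · 41.
18 is a primitive root mod 83 iff 18^(φ(83)/q) ≢ 1 for every prime q | φ(83), i.e. q ∈ {2, 41}.
18^41 ≡ 82 (mod 83)  [q = 2: ≢ 1 ✓]
18^2 ≡ 75 (mod 83)  [q = 41: ≢ 1 ✓]
All checks pass, so 18 has order 82 and is a primitive root modulo 83.

Yes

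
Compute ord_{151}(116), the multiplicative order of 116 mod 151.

Since 116 ∈ (Z/151Z)^×, its order divides φ(151) = 151 − 1 = 150 = 2 · 3 · 5^2.
Divisors of 150: 1, 2, 3, 5, 6, 10, 15, 25, 30, 50, 75, 150.
Compute 116^d (mod 151) for the divisors d until we hit 1:
116^1 ≡ 116
116^2 ≡ 17
116^3 ≡ 9
116^5 ≡ 2
116^6 ≡ 81
116^10 ≡ 4
116^15 ≡ 8
116^25 ≡ 32
116^30 ≡ 64
116^50 ≡ 118
116^75 ≡ 1
Hence ord(116) = 75.

75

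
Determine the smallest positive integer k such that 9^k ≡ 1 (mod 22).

5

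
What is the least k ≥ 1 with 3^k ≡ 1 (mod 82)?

8

By Lagrange's theorem, ord_82(3) divides φ(82) = φ(2)·φ(41) = 1·40 = 40 = 2^3 · 5.
Divisors of 40: 1, 2, 4, 5, 8, 10, 20, 40.
Compute 3^d (mod 82) for the divisors d until we hit 1:
3^1 ≡ 3
3^2 ≡ 9
3^4 ≡ 81
3^5 ≡ 79
3^8 ≡ 1
The smallest such exponent is 8, so the order of 3 is 8.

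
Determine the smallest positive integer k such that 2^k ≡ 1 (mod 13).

12

Since 2 ∈ (Z/13Z)^×, its order divides φ(13) = 13 − 1 = 12 = 2^2 · 3.
Divisors of 12: 1, 2, 3, 4, 6, 12.
Test each divisor d:
2^1 ≡ 2 (mod 13)
2^2 ≡ 4 (mod 13)
2^3 ≡ 8 (mod 13)
2^4 ≡ 3 (mod 13)
2^6 ≡ 12 (mod 13)
2^12 ≡ 1 (mod 13) ✓
Therefore the multiplicative order of 2 modulo 13 is 12.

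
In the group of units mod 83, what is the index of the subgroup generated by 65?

The order of 65 must divide φ(83) = 83 − 1 = 82 = 2 · 41.
Divisors of 82: 1, 2, 41, 82.
Check 65^d mod 83 for each divisor in increasing order:
65^1 ≡ 65 (mod 83)
65^2 ≡ 75 (mod 83)
65^41 ≡ 1 (mod 83) ✓
So ord_83(65) = 41, hence |⟨65⟩| = 41.
Index = |(Z/83Z)^×| / |⟨65⟩| = 82 / 41 = 2.

2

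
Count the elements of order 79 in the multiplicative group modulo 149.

0

φ(149) = 149 − 1 = 148 = 2^2 · 37.
(Z/149Z)^× is cyclic (|G| = 148); a cyclic group of order m has exactly φ(d) elements of each order d | m, and none otherwise.
79 does not divide 148, so no element of (Z/149Z)^× has order 79.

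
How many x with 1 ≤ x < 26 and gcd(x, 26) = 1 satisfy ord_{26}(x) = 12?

φ(26) = φ(2)·φ(13) = 1·12 = 12 = 2^2 · 3.
(Z/26Z)^× is cyclic (|G| = 12); a cyclic group of order m has exactly φ(d) elements of each order d | m, and none otherwise.
12 = 2^2 · 3 divides 12, and φ(12) = 4.

4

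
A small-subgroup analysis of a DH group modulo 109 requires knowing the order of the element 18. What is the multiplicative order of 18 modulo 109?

108

The order of 18 must divide φ(109) = 109 − 1 = 108 = 2^2 · 3^3.
Divisors of 108: 1, 2, 3, 4, 6, 9, 12, 18, 27, 36, 54, 108.
Evaluate successive powers at the divisors of 108:
18^1 ≡ 18 (mod 109)
18^2 ≡ 106 (mod 109)
18^3 ≡ 55 (mod 109)
18^4 ≡ 9 (mod 109)
18^6 ≡ 82 (mod 109)
18^9 ≡ 41 (mod 109)
18^12 ≡ 75 (mod 109)
18^18 ≡ 46 (mod 109)
18^27 ≡ 33 (mod 109)
18^36 ≡ 45 (mod 109)
18^54 ≡ 108 (mod 109)
18^108 ≡ 1 (mod 109) ✓
The smallest such exponent is 108, so the order of 18 is 108.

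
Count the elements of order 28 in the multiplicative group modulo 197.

12

φ(197) = 197 − 1 = 196 = 2^2 · 7^2.
(Z/197Z)^× is cyclic (|G| = 196); a cyclic group of order m has exactly φ(d) elements of each order d | m, and none otherwise.
28 = 2^2 · 7 divides 196, and φ(28) = 12.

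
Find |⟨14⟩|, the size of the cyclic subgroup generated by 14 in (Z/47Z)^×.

23

Since 14 ∈ (Z/47Z)^×, its order divides φ(47) = 47 − 1 = 46 = 2 · 23.
Divisors of 46: 1, 2, 23, 46.
Check 14^d mod 47 for each divisor in increasing order:
14^1 ≡ 14 (mod 47)
14^2 ≡ 8 (mod 47)
14^23 ≡ 1 (mod 47) ✓
The smallest such exponent is 23, so the order of 14 is 23.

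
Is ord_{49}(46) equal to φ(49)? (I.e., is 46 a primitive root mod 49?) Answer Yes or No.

φ(49) = φ(7^2) = 7·(7−1) = 42 = 2 · 3 · 7.
An element g generates (Z/49Z)^× iff g^(42/q) ≢ 1 (mod 49) for each prime q ∈ {2, 3, 7}.
46^21 ≡ 1 (mod 49)  [q = 2: ≡ 1 ✗]
46^14 ≡ 30 (mod 49)  [q = 3: ≢ 1 ✓]
46^6 ≡ 43 (mod 49)  [q = 7: ≢ 1 ✓]
46^21 ≡ 1 shows ord(46) | 21, strictly less than φ(49); not a primitive root.

No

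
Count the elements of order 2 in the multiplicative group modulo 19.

1

φ(19) = 19 − 1 = 18 = 2 · 3^2.
Since (Z/19Z)^× is cyclic of order 18, the number of elements of order d is φ(d) when d | 18 and 0 otherwise.
2 | 18, and φ(2) = 2 − 1 = 1.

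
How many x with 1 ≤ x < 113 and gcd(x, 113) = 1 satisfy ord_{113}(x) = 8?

4

φ(113) = 113 − 1 = 112 = 2^4 · 7.
(Z/113Z)^× is cyclic (|G| = 112); a cyclic group of order m has exactly φ(d) elements of each order d | m, and none otherwise.
8 = 2^3 divides 112, and φ(8) = 4.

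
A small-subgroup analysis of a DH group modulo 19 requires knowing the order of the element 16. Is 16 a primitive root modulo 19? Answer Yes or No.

No

φ(19) = 19 − 1 = 18 = 2 · 3^2.
Test 16^(18/q) mod 19 for each prime factor q of 18:
16^9 ≡ 1 (mod 19)  [q = 2: ≡ 1 ✗]
16^6 ≡ 7 (mod 19)  [q = 3: ≢ 1 ✓]
The check at q = 2 fails, so 16 generates a proper subgroup.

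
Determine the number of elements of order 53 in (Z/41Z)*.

0

φ(41) = 41 − 1 = 40 = 2^3 · 5.
(Z/41Z)^× is cyclic (|G| = 40); a cyclic group of order m has exactly φ(d) elements of each order d | m, and none otherwise.
Since 53 ∤ 40, the count is 0.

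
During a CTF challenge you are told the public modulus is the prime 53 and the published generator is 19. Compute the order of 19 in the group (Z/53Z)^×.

52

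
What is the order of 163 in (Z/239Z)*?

17

The order of 163 must divide φ(239) = 239 − 1 = 238 = 2 · 7 · 17.
Divisors of 238: 1, 2, 7, 14, 17, 34, 119, 238.
Check 163^d mod 239 for each divisor in increasing order:
163^1 ≡ 163 (mod 239)
163^2 ≡ 40 (mod 239)
163^7 ≡ 128 (mod 239)
163^14 ≡ 132 (mod 239)
163^17 ≡ 1 (mod 239) ✓
So ord_239(163) = 17.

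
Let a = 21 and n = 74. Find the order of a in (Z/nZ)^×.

The order of 21 must divide φ(74) = φ(2)·φ(37) = 1·36 = 36 = 2^2 · 3^2.
Divisors of 36: 1, 2, 3, 4, 6, 9, 12, 18, 36.
Check 21^d mod 74 for each divisor in increasing order:
21^1 ≡ 21 (mod 74)
21^2 ≡ 71 (mod 74)
21^3 ≡ 11 (mod 74)
21^4 ≡ 9 (mod 74)
21^6 ≡ 47 (mod 74)
21^9 ≡ 73 (mod 74)
21^12 ≡ 63 (mod 74)
21^18 ≡ 1 (mod 74) ✓
The smallest such exponent is 18, so the order of 21 is 18.

18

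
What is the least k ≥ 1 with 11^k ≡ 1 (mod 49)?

By Lagrange's theorem, ord_49(11) divides φ(49) = φ(7^2) = 7·(7−1) = 42 = 2 · 3 · 7.
Divisors of 42: 1, 2, 3, 6, 7, 14, 21, 42.
Evaluate successive powers at the divisors of 42:
11^1 ≡ 11 (mod 49)
11^2 ≡ 23 (mod 49)
11^3 ≡ 8 (mod 49)
11^6 ≡ 15 (mod 49)
11^7 ≡ 18 (mod 49)
11^14 ≡ 30 (mod 49)
11^21 ≡ 1 (mod 49) ✓
Therefore the multiplicative order of 11 modulo 49 is 21.

21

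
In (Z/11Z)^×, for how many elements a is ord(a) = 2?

φ(11) = 11 − 1 = 10 = 2 · 5.
(Z/11Z)^× is cyclic (|G| = 10); a cyclic group of order m has exactly φ(d) elements of each order d | m, and none otherwise.
2 | 10, and φ(2) = 2 − 1 = 1.

1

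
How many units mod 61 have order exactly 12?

4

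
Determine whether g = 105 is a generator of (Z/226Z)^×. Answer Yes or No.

No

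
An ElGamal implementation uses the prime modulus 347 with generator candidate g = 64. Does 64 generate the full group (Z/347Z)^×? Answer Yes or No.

φ(347) = 347 − 1 = 346 = 2 · 173.
Test 64^(346/q) mod 347 for each prime factor q of 346:
64^173 ≡ 1 (mod 347)  [q = 2: ≡ 1 ✗]
64^2 ≡ 279 (mod 347)  [q = 173: ≢ 1 ✓]
64^173 ≡ 1 shows ord(64) | 173, strictly less than φ(347); not a primitive root.

No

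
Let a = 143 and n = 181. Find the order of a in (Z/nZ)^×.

90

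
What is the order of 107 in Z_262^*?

13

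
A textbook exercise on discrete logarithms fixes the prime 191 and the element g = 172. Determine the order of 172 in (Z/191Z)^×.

95

Since 172 ∈ (Z/191Z)^×, its order divides φ(191) = 191 − 1 = 190 = 2 · 5 · 19.
Divisors of 190: 1, 2, 5, 10, 19, 38, 95, 190.
Test each divisor d:
172^1 ≡ 172 (mod 191)
172^2 ≡ 170 (mod 191)
172^5 ≡ 25 (mod 191)
172^10 ≡ 52 (mod 191)
172^19 ≡ 109 (mod 191)
172^38 ≡ 39 (mod 191)
172^95 ≡ 1 (mod 191) ✓
Therefore the multiplicative order of 172 modulo 191 is 95.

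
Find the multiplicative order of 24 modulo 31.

30

ord(24) | φ(31) = 31 − 1 = 30 = 2 · 3 · 5.
Divisors of 30: 1, 2, 3, 5, 6, 10, 15, 30.
Evaluate successive powers at the divisors of 30:
24^1 ≡ 24 (mod 31)
24^2 ≡ 18 (mod 31)
24^3 ≡ 29 (mod 31)
24^5 ≡ 26 (mod 31)
24^6 ≡ 4 (mod 31)
24^10 ≡ 25 (mod 31)
24^15 ≡ 30 (mod 31)
24^30 ≡ 1 (mod 31) ✓
So ord_31(24) = 30.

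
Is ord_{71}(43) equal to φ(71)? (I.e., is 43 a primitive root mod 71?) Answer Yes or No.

No

φ(71) = 71 − 1 = 70 = 2 · 5 · 7.
Test 43^(70/q) mod 71 for each prime factor q of 70:
43^35 ≡ 1 (mod 71)  [q = 2: ≡ 1 ✗]
43^14 ≡ 57 (mod 71)  [q = 5: ≢ 1 ✓]
43^10 ≡ 30 (mod 71)  [q = 7: ≢ 1 ✓]
43^35 ≡ 1 shows ord(43) | 35, strictly less than φ(71); not a primitive root.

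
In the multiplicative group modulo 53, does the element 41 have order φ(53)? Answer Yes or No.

Yes

φ(53) = 53 − 1 = 52 = 2^2 · 13.
It suffices to check that the order of 41 is not a proper divisor of 52: compute 41^(52/q) for q ∈ {2, 13}.
41^26 ≡ 52 (mod 53)  [q = 2: ≢ 1 ✓]
41^4 ≡ 13 (mod 53)  [q = 13: ≢ 1 ✓]
None equal 1, so ord_53(41) = 52: 41 is a primitive root.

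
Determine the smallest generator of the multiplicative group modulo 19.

φ(19) = 19 − 1 = 18 = 2 · 3^2.
g is a primitive root iff g^(18/q) ≢ 1 (mod 19) for each prime q ∈ {2, 3}.
g = 2: 2^9 ≡ 18; 2^6 ≡ 7 — none is 1, so 2 is a primitive root.
So 2 is the smallest generator of (Z/19Z)^×.

2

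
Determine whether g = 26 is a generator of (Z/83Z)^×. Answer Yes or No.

No

φ(83) = 83 − 1 = 82 = 2 · 41.
It suffices to check that the order of 26 is not a proper divisor of 82: compute 26^(82/q) for q ∈ {2, 41}.
26^41 ≡ 1 (mod 83)  [q = 2: ≡ 1 ✗]
26^2 ≡ 12 (mod 83)  [q = 41: ≢ 1 ✓]
26^41 ≡ 1 shows ord(26) | 41, strictly less than φ(83); not a primitive root.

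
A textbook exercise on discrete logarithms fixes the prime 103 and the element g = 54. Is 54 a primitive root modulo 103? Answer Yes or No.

φ(103) = 103 − 1 = 102 = 2 · 3 · 17.
It suffices to check that the order of 54 is not a proper divisor of 102: compute 54^(102/q) for q ∈ {2, 3, 17}.
54^51 ≡ 102 (mod 103)  [q = 2: ≢ 1 ✓]
54^34 ≡ 46 (mod 103)  [q = 3: ≢ 1 ✓]
54^6 ≡ 14 (mod 103)  [q = 17: ≢ 1 ✓]
All checks pass, so 54 has order 102 and is a primitive root modulo 103.

Yes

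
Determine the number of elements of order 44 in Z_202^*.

0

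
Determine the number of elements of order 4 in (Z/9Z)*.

0

φ(9) = φ(3^2) = 3·(3−1) = 6 = 2 · 3.
Since (Z/9Z)^× is cyclic of order 6, the number of elements of order d is φ(d) when d | 6 and 0 otherwise.
Here 6 is not a multiple of 4, so there are no elements of order 4.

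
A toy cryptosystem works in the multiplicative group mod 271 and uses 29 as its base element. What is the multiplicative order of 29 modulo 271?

By Lagrange's theorem, ord_271(29) divides φ(271) = 271 − 1 = 270 = 2 · 3^3 · 5.
Divisors of 270: 1, 2, 3, 5, 6, 9, 10, 15, 18, 27, 30, 45, 54, 90, 135, 270.
Evaluate successive powers at the divisors of 270:
29^1 ≡ 29 (mod 271)
29^2 ≡ 28 (mod 271)
29^3 ≡ 270 (mod 271)
29^5 ≡ 243 (mod 271)
29^6 ≡ 1 (mod 271) ✓
The smallest such exponent is 6, so the order of 29 is 6.

6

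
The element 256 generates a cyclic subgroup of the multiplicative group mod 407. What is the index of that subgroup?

8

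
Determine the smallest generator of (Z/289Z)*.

3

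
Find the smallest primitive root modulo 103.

5

φ(103) = 103 − 1 = 102 = 2 · 3 · 17.
g is a primitive root iff g^(102/q) ≢ 1 (mod 103) for each prime q ∈ {2, 3, 17}.
g = 2: 2^51 ≡ 1 — hits 1, so not a primitive root.
g = 3: 3^51 ≡ 102; 3^34 ≡ 1 — hits 1, so not a primitive root.
g = 4: 4^51 ≡ 1 — hits 1, so not a primitive root.
g = 5: 5^51 ≡ 102; 5^34 ≡ 56; 5^6 ≡ 72 — none is 1, so 5 is a primitive root.
The smallest primitive root modulo 103 is 5.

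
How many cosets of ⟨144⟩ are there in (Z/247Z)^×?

72

Since 144 ∈ (Z/247Z)^×, its order divides φ(247) = φ(13·19) = (13−1)·(19−1) = 12·18 = 216 = 2^3 · 3^3.
Divisors of 216: 1, 2, 3, 4, 6, 8, 9, 12, 18, 24, 27, 36, 54, 72, 108, 216.
Compute 144^d (mod 247) for the divisors d until we hit 1:
144^1 ≡ 144 (mod 247)
144^2 ≡ 235 (mod 247)
144^3 ≡ 1 (mod 247) ✓
Thus |⟨144⟩| = ord(144) = 3.
Index = |(Z/247Z)^×| / |⟨144⟩| = 216 / 3 = 72.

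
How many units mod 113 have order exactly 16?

φ(113) = 113 − 1 = 112 = 2^4 · 7.
(Z/113Z)^× is cyclic (|G| = 112); a cyclic group of order m has exactly φ(d) elements of each order d | m, and none otherwise.
16 = 2^4 divides 112, and φ(16) = 8.

8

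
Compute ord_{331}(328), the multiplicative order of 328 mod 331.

By Lagrange's theorem, ord_331(328) divides φ(331) = 331 − 1 = 330 = 2 · 3 · 5 · 11.
Divisors of 330: 1, 2, 3, 5, 6, 10, 11, 15, 22, 30, 33, 55, 66, 110, 165, 330.
Evaluate successive powers at the divisors of 330:
328^1 ≡ 328 (mod 331)
328^2 ≡ 9 (mod 331)
328^3 ≡ 304 (mod 331)
328^5 ≡ 88 (mod 331)
328^6 ≡ 67 (mod 331)
328^10 ≡ 131 (mod 331)
328^11 ≡ 269 (mod 331)
328^15 ≡ 274 (mod 331)
328^22 ≡ 203 (mod 331)
328^30 ≡ 270 (mod 331)
328^33 ≡ 323 (mod 331)
328^55 ≡ 31 (mod 331)
328^66 ≡ 64 (mod 331)
328^110 ≡ 299 (mod 331)
328^165 ≡ 1 (mod 331) ✓
The smallest such exponent is 165, so the order of 328 is 165.

165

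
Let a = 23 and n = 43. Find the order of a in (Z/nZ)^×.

21

Since 23 ∈ (Z/43Z)^×, its order divides φ(43) = 43 − 1 = 42 = 2 · 3 · 7.
Divisors of 42: 1, 2, 3, 6, 7, 14, 21, 42.
Compute 23^d (mod 43) for the divisors d until we hit 1:
23^1 ≡ 23 (mod 43)
23^2 ≡ 13 (mod 43)
23^3 ≡ 41 (mod 43)
23^6 ≡ 4 (mod 43)
23^7 ≡ 6 (mod 43)
23^14 ≡ 36 (mod 43)
23^21 ≡ 1 (mod 43) ✓
So ord_43(23) = 21.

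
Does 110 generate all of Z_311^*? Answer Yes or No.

Yes

φ(311) = 311 − 1 = 310 = 2 · 5 · 31.
It suffices to check that the order of 110 is not a proper divisor of 310: compute 110^(310/q) for q ∈ {2, 5, 31}.
110^155 ≡ 310 (mod 311)  [q = 2: ≢ 1 ✓]
110^62 ≡ 6 (mod 311)  [q = 5: ≢ 1 ✓]
110^10 ≡ 234 (mod 311)  [q = 31: ≢ 1 ✓]
None equal 1, so ord_311(110) = 310: 110 is a primitive root.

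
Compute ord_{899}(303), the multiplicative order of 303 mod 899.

210

The order of 303 must divide φ(899) = φ(29·31) = (29−1)·(31−1) = 28·30 = 840 = 2^3 · 3 · 5 · 7.
Divisors of 840: 1, 2, 3, 4, 5, 6, 7, 8, 10, 12, 14, 15, 20, 21, 24, 28, 30, 35, 40, 42, 56, 60, 70, 84, 105, 120, 140, 168, 210, 280, 420, 840.
Compute 303^d (mod 899) for the divisors d until we hit 1:
303^1 ≡ 303 (mod 899)
303^2 ≡ 111 (mod 899)
303^3 ≡ 370 (mod 899)
303^4 ≡ 634 (mod 899)
303^5 ≡ 615 (mod 899)
303^6 ≡ 252 (mod 899)
303^7 ≡ 840 (mod 899)
303^8 ≡ 103 (mod 899)
303^10 ≡ 645 (mod 899)
303^12 ≡ 574 (mod 899)
303^14 ≡ 784 (mod 899)
303^15 ≡ 216 (mod 899)
303^20 ≡ 687 (mod 899)
303^21 ≡ 492 (mod 899)
303^24 ≡ 442 (mod 899)
303^28 ≡ 639 (mod 899)
303^30 ≡ 807 (mod 899)
303^35 ≡ 57 (mod 899)
303^40 ≡ 893 (mod 899)
303^42 ≡ 233 (mod 899)
303^56 ≡ 175 (mod 899)
303^60 ≡ 373 (mod 899)
303^70 ≡ 552 (mod 899)
303^84 ≡ 349 (mod 899)
303^105 ≡ 898 (mod 899)
303^120 ≡ 683 (mod 899)
303^140 ≡ 842 (mod 899)
303^168 ≡ 436 (mod 899)
303^210 ≡ 1 (mod 899) ✓
So ord_899(303) = 210.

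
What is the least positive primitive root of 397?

5

φ(397) = 397 − 1 = 396 = 2^2 · 3^2 · 11.
Test candidates g = 2, 3, … against the prime factors q ∈ {2, 3, 11} of φ(397): g is a generator iff g^(396/q) ≢ 1 for every such q.
g = 2: 2^198 ≡ 396; 2^132 ≡ 1 — hits 1, so not a primitive root.
g = 3: 3^198 ≡ 1 — hits 1, so not a primitive root.
g = 4: 4^198 ≡ 1 — hits 1, so not a primitive root.
g = 5: 5^198 ≡ 396; 5^132 ≡ 362; 5^36 ≡ 290 — none is 1, so 5 is a primitive root.
Hence the least primitive root of 397 is 5.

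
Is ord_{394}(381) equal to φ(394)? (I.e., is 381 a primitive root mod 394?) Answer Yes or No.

Yes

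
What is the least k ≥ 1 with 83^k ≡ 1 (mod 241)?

By Lagrange's theorem, ord_241(83) divides φ(241) = 241 − 1 = 240 = 2^4 · 3 · 5.
Divisors of 240: 1, 2, 3, 4, 5, 6, 8, 10, 12, 15, 16, 20, 24, 30, 40, 48, 60, 80, 120, 240.
Compute 83^d (mod 241) for the divisors d until we hit 1:
83^1 ≡ 83 (mod 241)
83^2 ≡ 141 (mod 241)
83^3 ≡ 135 (mod 241)
83^4 ≡ 119 (mod 241)
83^5 ≡ 237 (mod 241)
83^6 ≡ 150 (mod 241)
83^8 ≡ 183 (mod 241)
83^10 ≡ 16 (mod 241)
83^12 ≡ 87 (mod 241)
83^15 ≡ 177 (mod 241)
83^16 ≡ 231 (mod 241)
83^20 ≡ 15 (mod 241)
83^24 ≡ 98 (mod 241)
83^30 ≡ 240 (mod 241)
83^40 ≡ 225 (mod 241)
83^48 ≡ 205 (mod 241)
83^60 ≡ 1 (mod 241) ✓
So ord_241(83) = 60.

60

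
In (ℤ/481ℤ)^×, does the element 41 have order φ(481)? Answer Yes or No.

No

481 = 13 · 37 is a product of two distinct odd primes, so (Z/481Z)^× ≅ (Z/13Z)^× × (Z/37Z)^× is not cyclic.
No primitive root modulo 481 exists; in particular 41 is not one.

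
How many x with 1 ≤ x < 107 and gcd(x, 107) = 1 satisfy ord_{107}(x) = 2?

1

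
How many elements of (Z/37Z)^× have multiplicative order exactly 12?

4

φ(37) = 37 − 1 = 36 = 2^2 · 3^2.
In a cyclic group of order 36, there are φ(d) elements of order d for each divisor d of 36, and zero for non-divisors.
12 = 2^2 · 3 divides 36, and φ(12) = 4.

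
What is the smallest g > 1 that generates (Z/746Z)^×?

φ(746) = φ(2)·φ(373) = 1·372 = 372 = 2^2 · 3 · 31.
Test candidates g = 2, 3, … against the prime factors q ∈ {2, 3, 31} of φ(746): g is a generator iff g^(372/q) ≢ 1 for every such q.
g = 2: gcd(2, 746) = 2 > 1, not a unit — skip.
g = 3: 3^186 ≡ 1 — hits 1, so not a primitive root.
g = 4: gcd(4, 746) = 2 > 1, not a unit — skip.
g = 5: 5^186 ≡ 745; 5^124 ≡ 657; 5^12 ≡ 189 — none is 1, so 5 is a primitive root.
The smallest primitive root modulo 746 is 5.

5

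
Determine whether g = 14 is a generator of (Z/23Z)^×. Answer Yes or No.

φ(23) = 23 − 1 = 22 = 2 · 11.
An element g generates (Z/23Z)^× iff g^(22/q) ≢ 1 (mod 23) for each prime q ∈ {2, 11}.
14^11 ≡ 22 (mod 23)  [q = 2: ≢ 1 ✓]
14^2 ≡ 12 (mod 23)  [q = 11: ≢ 1 ✓]
All checks pass, so 14 has order 22 and is a primitive root modulo 23.

Yes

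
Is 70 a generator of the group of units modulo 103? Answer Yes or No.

Yes

φ(103) = 103 − 1 = 102 = 2 · 3 · 17.
Test 70^(102/q) mod 103 for each prime factor q of 102:
70^51 ≡ 102 (mod 103)  [q = 2: ≢ 1 ✓]
70^34 ≡ 56 (mod 103)  [q = 3: ≢ 1 ✓]
70^6 ≡ 100 (mod 103)  [q = 17: ≢ 1 ✓]
None equal 1, so ord_103(70) = 102: 70 is a primitive root.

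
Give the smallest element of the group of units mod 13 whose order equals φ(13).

φ(13) = 13 − 1 = 12 = 2^2 · 3.
Test candidates g = 2, 3, … against the prime factors q ∈ {2, 3} of φ(13): g is a generator iff g^(12/q) ≢ 1 for every such q.
g = 2: 2^6 ≡ 12; 2^4 ≡ 3 — none is 1, so 2 is a primitive root.
So 2 is the smallest generator of (Z/13Z)^×.

2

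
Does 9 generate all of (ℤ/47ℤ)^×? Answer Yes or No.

No

φ(47) = 47 − 1 = 46 = 2 · 23.
Test 9^(46/q) mod 47 for each prime factor q of 46:
9^23 ≡ 1 (mod 47)  [q = 2: ≡ 1 ✗]
9^2 ≡ 34 (mod 47)  [q = 23: ≢ 1 ✓]
Since 9^23 ≡ 1, the order of 9 divides 23 < 46, so 9 is not a primitive root.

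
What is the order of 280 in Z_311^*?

155

By Lagrange's theorem, ord_311(280) divides φ(311) = 311 − 1 = 310 = 2 · 5 · 31.
Divisors of 310: 1, 2, 5, 10, 31, 62, 155, 310.
Compute 280^d (mod 311) for the divisors d until we hit 1:
280^1 ≡ 280 (mod 311)
280^2 ≡ 28 (mod 311)
280^5 ≡ 265 (mod 311)
280^10 ≡ 250 (mod 311)
280^31 ≡ 36 (mod 311)
280^62 ≡ 52 (mod 311)
280^155 ≡ 1 (mod 311) ✓
Hence ord(280) = 155.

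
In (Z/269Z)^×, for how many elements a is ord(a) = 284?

φ(269) = 269 − 1 = 268 = 2^2 · 67.
Since (Z/269Z)^× is cyclic of order 268, the number of elements of order d is φ(d) when d | 268 and 0 otherwise.
Since 284 ∤ 268, the count is 0.

0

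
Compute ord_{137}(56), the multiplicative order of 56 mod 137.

17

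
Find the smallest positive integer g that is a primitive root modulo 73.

φ(73) = 73 − 1 = 72 = 2^3 · 3^2.
Test candidates g = 2, 3, … against the prime factors q ∈ {2, 3} of φ(73): g is a generator iff g^(72/q) ≢ 1 for every such q.
g = 2: 2^36 ≡ 1 — hits 1, so not a primitive root.
g = 3: 3^36 ≡ 1 — hits 1, so not a primitive root.
g = 4: 4^36 ≡ 1 — hits 1, so not a primitive root.
g = 5: 5^36 ≡ 72; 5^24 ≡ 8 — none is 1, so 5 is a primitive root.
So 5 is the smallest generator of (Z/73Z)^×.

5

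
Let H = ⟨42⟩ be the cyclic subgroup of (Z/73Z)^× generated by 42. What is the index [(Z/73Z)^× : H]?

1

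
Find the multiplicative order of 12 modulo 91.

Since 12 ∈ (Z/91Z)^×, its order divides φ(91) = φ(7·13) = (7−1)·(13−1) = 6·12 = 72 = 2^3 · 3^2.
Divisors of 72: 1, 2, 3, 4, 6, 8, 9, 12, 18, 24, 36, 72.
Compute 12^d (mod 91) for the divisors d until we hit 1:
12^1 ≡ 12 (mod 91)
12^2 ≡ 53 (mod 91)
12^3 ≡ 90 (mod 91)
12^4 ≡ 79 (mod 91)
12^6 ≡ 1 (mod 91) ✓
Therefore the multiplicative order of 12 modulo 91 is 6.

6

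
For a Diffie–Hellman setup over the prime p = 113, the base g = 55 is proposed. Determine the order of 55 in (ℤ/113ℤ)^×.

Since 55 ∈ (Z/113Z)^×, its order divides φ(113) = 113 − 1 = 112 = 2^4 · 7.
Divisors of 112: 1, 2, 4, 7, 8, 14, 16, 28, 56, 112.
Check 55^d mod 113 for each divisor in increasing order:
55^1 ≡ 55
55^2 ≡ 87
55^4 ≡ 111
55^7 ≡ 35
55^8 ≡ 4
55^14 ≡ 95
55^16 ≡ 16
55^28 ≡ 98
55^56 ≡ 112
55^112 ≡ 1
So ord_113(55) = 112.

112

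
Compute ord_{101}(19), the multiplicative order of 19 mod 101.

Since 19 ∈ (Z/101Z)^×, its order divides φ(101) = 101 − 1 = 100 = 2^2 · 5^2.
Divisors of 100: 1, 2, 4, 5, 10, 20, 25, 50, 100.
Check 19^d mod 101 for each divisor in increasing order:
19^1 ≡ 19 (mod 101)
19^2 ≡ 58 (mod 101)
19^4 ≡ 31 (mod 101)
19^5 ≡ 84 (mod 101)
19^10 ≡ 87 (mod 101)
19^20 ≡ 95 (mod 101)
19^25 ≡ 1 (mod 101) ✓
So ord_101(19) = 25.

25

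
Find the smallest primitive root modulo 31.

3

φ(31) = 31 − 1 = 30 = 2 · 3 · 5.
g is a primitive root iff g^(30/q) ≢ 1 (mod 31) for each prime q ∈ {2, 3, 5}.
g = 2: 2^15 ≡ 1 — hits 1, so not a primitive root.
g = 3: 3^15 ≡ 30; 3^10 ≡ 25; 3^6 ≡ 16 — none is 1, so 3 is a primitive root.
The smallest primitive root modulo 31 is 3.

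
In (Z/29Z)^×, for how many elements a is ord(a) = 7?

6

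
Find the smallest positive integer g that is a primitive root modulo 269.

2

φ(269) = 269 − 1 = 268 = 2^2 · 67.
Test candidates g = 2, 3, … against the prime factors q ∈ {2, 67} of φ(269): g is a generator iff g^(268/q) ≢ 1 for every such q.
g = 2: 2^134 ≡ 268; 2^4 ≡ 16 — none is 1, so 2 is a primitive root.
The smallest primitive root modulo 269 is 2.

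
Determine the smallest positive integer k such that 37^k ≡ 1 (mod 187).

The order of 37 must divide φ(187) = φ(11·17) = (11−1)·(17−1) = 10·16 = 160 = 2^5 · 5.
Divisors of 160: 1, 2, 4, 5, 8, 10, 16, 20, 32, 40, 80, 160.
Test each divisor d:
37^1 ≡ 37 (mod 187)
37^2 ≡ 60 (mod 187)
37^4 ≡ 47 (mod 187)
37^5 ≡ 56 (mod 187)
37^8 ≡ 152 (mod 187)
37^10 ≡ 144 (mod 187)
37^16 ≡ 103 (mod 187)
37^20 ≡ 166 (mod 187)
37^32 ≡ 137 (mod 187)
37^40 ≡ 67 (mod 187)
37^80 ≡ 1 (mod 187) ✓
Hence ord(37) = 80.

80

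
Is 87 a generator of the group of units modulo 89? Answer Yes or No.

φ(89) = 89 − 1 = 88 = 2^3 · 11.
Test 87^(88/q) mod 89 for each prime factor q of 88:
87^44 ≡ 1 (mod 89)  [q = 2: ≡ 1 ✗]
87^8 ≡ 78 (mod 89)  [q = 11: ≢ 1 ✓]
Since 87^44 ≡ 1, the order of 87 divides 44 < 88, so 87 is not a primitive root.

No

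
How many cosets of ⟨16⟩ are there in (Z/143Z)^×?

8

Since 16 ∈ (Z/143Z)^×, its order divides φ(143) = φ(11·13) = (11−1)·(13−1) = 10·12 = 120 = 2^3 · 3 · 5.
Divisors of 120: 1, 2, 3, 4, 5, 6, 8, 10, 12, 15, 20, 24, 30, 40, 60, 120.
Test each divisor d:
16^1 ≡ 16 (mod 143)
16^2 ≡ 113 (mod 143)
16^3 ≡ 92 (mod 143)
16^4 ≡ 42 (mod 143)
16^5 ≡ 100 (mod 143)
16^6 ≡ 27 (mod 143)
16^8 ≡ 48 (mod 143)
16^10 ≡ 133 (mod 143)
16^12 ≡ 14 (mod 143)
16^15 ≡ 1 (mod 143) ✓
The order of 16 is 15, so the subgroup it generates has 15 elements.
Index = |(Z/143Z)^×| / |⟨16⟩| = 120 / 15 = 8.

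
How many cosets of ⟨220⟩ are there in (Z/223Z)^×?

2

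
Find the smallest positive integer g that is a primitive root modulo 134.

7

φ(134) = φ(2)·φ(67) = 1·66 = 66 = 2 · 3 · 11.
g is a primitive root iff g^(66/q) ≢ 1 (mod 134) for each prime q ∈ {2, 3, 11}.
g = 2: gcd(2, 134) = 2 > 1, not a unit — skip.
g = 3: 3^33 ≡ 133; 3^22 ≡ 1 — hits 1, so not a primitive root.
g = 4: gcd(4, 134) = 2 > 1, not a unit — skip.
g = 5: 5^33 ≡ 133; 5^22 ≡ 1 — hits 1, so not a primitive root.
g = 6: gcd(6, 134) = 2 > 1, not a unit — skip.
g = 7: 7^33 ≡ 133; 7^22 ≡ 29; 7^6 ≡ 131 — none is 1, so 7 is a primitive root.
Hence the least primitive root of 134 is 7.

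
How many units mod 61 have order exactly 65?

φ(61) = 61 − 1 = 60 = 2^2 · 3 · 5.
(Z/61Z)^× is cyclic (|G| = 60); a cyclic group of order m has exactly φ(d) elements of each order d | m, and none otherwise.
65 does not divide 60, so no element of (Z/61Z)^× has order 65.

0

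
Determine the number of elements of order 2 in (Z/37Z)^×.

1

φ(37) = 37 − 1 = 36 = 2^2 · 3^2.
Since (Z/37Z)^× is cyclic of order 36, the number of elements of order d is φ(d) when d | 36 and 0 otherwise.
2 | 36, and φ(2) = 2 − 1 = 1.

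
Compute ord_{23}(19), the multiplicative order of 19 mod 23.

22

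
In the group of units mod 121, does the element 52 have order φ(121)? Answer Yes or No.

Yes

φ(121) = φ(11^2) = 11·(11−1) = 110 = 2 · 5 · 11.
An element g generates (Z/121Z)^× iff g^(110/q) ≢ 1 (mod 121) for each prime q ∈ {2, 5, 11}.
52^55 ≡ 120 (mod 121)  [q = 2: ≢ 1 ✓]
52^22 ≡ 9 (mod 121)  [q = 5: ≢ 1 ✓]
52^10 ≡ 100 (mod 121)  [q = 11: ≢ 1 ✓]
None equal 1, so ord_121(52) = 110: 52 is a primitive root.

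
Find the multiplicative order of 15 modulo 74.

36

The order of 15 must divide φ(74) = φ(2)·φ(37) = 1·36 = 36 = 2^2 · 3^2.
Divisors of 36: 1, 2, 3, 4, 6, 9, 12, 18, 36.
Evaluate successive powers at the divisors of 36:
15^1 ≡ 15 (mod 74)
15^2 ≡ 3 (mod 74)
15^3 ≡ 45 (mod 74)
15^4 ≡ 9 (mod 74)
15^6 ≡ 27 (mod 74)
15^9 ≡ 31 (mod 74)
15^12 ≡ 63 (mod 74)
15^18 ≡ 73 (mod 74)
15^36 ≡ 1 (mod 74) ✓
Hence ord(15) = 36.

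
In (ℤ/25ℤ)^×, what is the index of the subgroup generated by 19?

By Lagrange's theorem, ord_25(19) divides φ(25) = φ(5^2) = 5·(5−1) = 20 = 2^2 · 5.
Divisors of 20: 1, 2, 4, 5, 10, 20.
Compute 19^d (mod 25) for the divisors d until we hit 1:
19^1 ≡ 19
19^2 ≡ 11
19^4 ≡ 21
19^5 ≡ 24
19^10 ≡ 1
The order of 19 is 10, so the subgroup it generates has 10 elements.
Index = |(Z/25Z)^×| / |⟨19⟩| = 20 / 10 = 2.

2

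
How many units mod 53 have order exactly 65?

φ(53) = 53 − 1 = 52 = 2^2 · 13.
Since (Z/53Z)^× is cyclic of order 52, the number of elements of order d is φ(d) when d | 52 and 0 otherwise.
Since 65 ∤ 52, the count is 0.

0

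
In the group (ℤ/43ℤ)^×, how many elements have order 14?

6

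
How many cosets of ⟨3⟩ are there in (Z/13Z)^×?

4

ord(3) | φ(13) = 13 − 1 = 12 = 2^2 · 3.
Divisors of 12: 1, 2, 3, 4, 6, 12.
Test each divisor d:
3^1 ≡ 3 (mod 13)
3^2 ≡ 9 (mod 13)
3^3 ≡ 1 (mod 13) ✓
Thus |⟨3⟩| = ord(3) = 3.
Index = |(Z/13Z)^×| / |⟨3⟩| = 12 / 3 = 4.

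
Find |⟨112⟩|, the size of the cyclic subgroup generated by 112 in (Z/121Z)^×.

By Lagrange's theorem, ord_121(112) divides φ(121) = φ(11^2) = 11·(11−1) = 110 = 2 · 5 · 11.
Divisors of 110: 1, 2, 5, 10, 11, 22, 55, 110.
Test each divisor d:
112^1 ≡ 112 (mod 121)
112^2 ≡ 81 (mod 121)
112^5 ≡ 120 (mod 121)
112^10 ≡ 1 (mod 121) ✓
So ord_121(112) = 10.

10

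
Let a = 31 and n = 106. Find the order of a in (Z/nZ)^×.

ord(31) | φ(106) = φ(2)·φ(53) = 1·52 = 52 = 2^2 · 13.
Divisors of 52: 1, 2, 4, 13, 26, 52.
Compute 31^d (mod 106) for the divisors d until we hit 1:
31^1 ≡ 31 (mod 106)
31^2 ≡ 7 (mod 106)
31^4 ≡ 49 (mod 106)
31^13 ≡ 83 (mod 106)
31^26 ≡ 105 (mod 106)
31^52 ≡ 1 (mod 106) ✓
So ord_106(31) = 52.

52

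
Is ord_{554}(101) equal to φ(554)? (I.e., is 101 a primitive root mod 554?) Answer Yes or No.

φ(554) = φ(2)·φ(277) = 1·276 = 276 = 2^2 · 3 · 23.
Test 101^(276/q) mod 554 for each prime factor q of 276:
101^138 ≡ 553 (mod 554)  [q = 2: ≢ 1 ✓]
101^92 ≡ 393 (mod 554)  [q = 3: ≢ 1 ✓]
101^12 ≡ 329 (mod 554)  [q = 23: ≢ 1 ✓]
Every test exponent gives a nontrivial residue, hence 101 generates the full group.

Yes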